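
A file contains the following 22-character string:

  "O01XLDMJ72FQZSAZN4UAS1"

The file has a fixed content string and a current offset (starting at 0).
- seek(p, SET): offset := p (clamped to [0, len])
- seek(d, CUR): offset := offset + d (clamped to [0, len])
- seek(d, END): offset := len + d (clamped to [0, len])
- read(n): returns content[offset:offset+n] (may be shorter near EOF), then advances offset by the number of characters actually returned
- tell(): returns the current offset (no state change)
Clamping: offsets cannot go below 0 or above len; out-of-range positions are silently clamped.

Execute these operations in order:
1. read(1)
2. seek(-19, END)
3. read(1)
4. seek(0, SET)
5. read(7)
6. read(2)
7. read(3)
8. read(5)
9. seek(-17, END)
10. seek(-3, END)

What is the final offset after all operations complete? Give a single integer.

Answer: 19

Derivation:
After 1 (read(1)): returned 'O', offset=1
After 2 (seek(-19, END)): offset=3
After 3 (read(1)): returned 'X', offset=4
After 4 (seek(0, SET)): offset=0
After 5 (read(7)): returned 'O01XLDM', offset=7
After 6 (read(2)): returned 'J7', offset=9
After 7 (read(3)): returned '2FQ', offset=12
After 8 (read(5)): returned 'ZSAZN', offset=17
After 9 (seek(-17, END)): offset=5
After 10 (seek(-3, END)): offset=19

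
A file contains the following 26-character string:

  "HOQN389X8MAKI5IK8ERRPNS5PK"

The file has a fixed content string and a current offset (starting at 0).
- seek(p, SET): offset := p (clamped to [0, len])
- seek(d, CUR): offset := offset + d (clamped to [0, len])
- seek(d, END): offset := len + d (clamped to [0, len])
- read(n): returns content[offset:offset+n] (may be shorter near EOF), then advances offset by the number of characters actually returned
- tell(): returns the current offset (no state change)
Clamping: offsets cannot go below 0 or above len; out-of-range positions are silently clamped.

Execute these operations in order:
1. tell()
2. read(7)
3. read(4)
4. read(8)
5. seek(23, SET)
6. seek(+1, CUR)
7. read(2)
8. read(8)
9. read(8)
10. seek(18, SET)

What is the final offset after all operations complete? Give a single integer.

Answer: 18

Derivation:
After 1 (tell()): offset=0
After 2 (read(7)): returned 'HOQN389', offset=7
After 3 (read(4)): returned 'X8MA', offset=11
After 4 (read(8)): returned 'KI5IK8ER', offset=19
After 5 (seek(23, SET)): offset=23
After 6 (seek(+1, CUR)): offset=24
After 7 (read(2)): returned 'PK', offset=26
After 8 (read(8)): returned '', offset=26
After 9 (read(8)): returned '', offset=26
After 10 (seek(18, SET)): offset=18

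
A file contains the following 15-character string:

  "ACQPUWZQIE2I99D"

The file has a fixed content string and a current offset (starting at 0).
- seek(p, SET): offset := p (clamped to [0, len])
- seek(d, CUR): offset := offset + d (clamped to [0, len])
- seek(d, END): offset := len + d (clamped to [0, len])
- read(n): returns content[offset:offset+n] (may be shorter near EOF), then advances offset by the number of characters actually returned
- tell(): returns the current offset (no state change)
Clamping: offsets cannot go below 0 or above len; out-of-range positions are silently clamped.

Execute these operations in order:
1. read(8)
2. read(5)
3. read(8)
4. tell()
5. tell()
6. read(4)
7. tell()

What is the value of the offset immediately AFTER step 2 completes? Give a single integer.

Answer: 13

Derivation:
After 1 (read(8)): returned 'ACQPUWZQ', offset=8
After 2 (read(5)): returned 'IE2I9', offset=13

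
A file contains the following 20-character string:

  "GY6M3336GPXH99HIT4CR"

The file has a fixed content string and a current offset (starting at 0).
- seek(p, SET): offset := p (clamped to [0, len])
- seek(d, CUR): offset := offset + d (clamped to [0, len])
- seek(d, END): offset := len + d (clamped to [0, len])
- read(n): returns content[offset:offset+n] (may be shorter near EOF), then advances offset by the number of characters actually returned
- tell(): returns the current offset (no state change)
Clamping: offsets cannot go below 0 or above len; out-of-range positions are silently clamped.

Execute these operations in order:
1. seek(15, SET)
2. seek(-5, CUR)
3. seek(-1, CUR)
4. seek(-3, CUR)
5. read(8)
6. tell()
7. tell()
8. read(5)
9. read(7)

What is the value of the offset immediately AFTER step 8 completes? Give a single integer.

After 1 (seek(15, SET)): offset=15
After 2 (seek(-5, CUR)): offset=10
After 3 (seek(-1, CUR)): offset=9
After 4 (seek(-3, CUR)): offset=6
After 5 (read(8)): returned '36GPXH99', offset=14
After 6 (tell()): offset=14
After 7 (tell()): offset=14
After 8 (read(5)): returned 'HIT4C', offset=19

Answer: 19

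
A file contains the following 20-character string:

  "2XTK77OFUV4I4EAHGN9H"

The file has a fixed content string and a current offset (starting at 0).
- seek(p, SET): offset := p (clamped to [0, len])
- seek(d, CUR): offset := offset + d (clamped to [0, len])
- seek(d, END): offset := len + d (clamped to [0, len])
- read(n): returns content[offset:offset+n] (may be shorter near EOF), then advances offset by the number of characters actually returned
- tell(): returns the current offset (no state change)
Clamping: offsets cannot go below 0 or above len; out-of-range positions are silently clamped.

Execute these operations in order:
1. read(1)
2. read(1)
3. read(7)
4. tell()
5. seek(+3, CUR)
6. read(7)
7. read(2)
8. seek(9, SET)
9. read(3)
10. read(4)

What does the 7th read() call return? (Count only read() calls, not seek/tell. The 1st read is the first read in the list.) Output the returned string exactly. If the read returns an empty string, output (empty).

Answer: 4EAH

Derivation:
After 1 (read(1)): returned '2', offset=1
After 2 (read(1)): returned 'X', offset=2
After 3 (read(7)): returned 'TK77OFU', offset=9
After 4 (tell()): offset=9
After 5 (seek(+3, CUR)): offset=12
After 6 (read(7)): returned '4EAHGN9', offset=19
After 7 (read(2)): returned 'H', offset=20
After 8 (seek(9, SET)): offset=9
After 9 (read(3)): returned 'V4I', offset=12
After 10 (read(4)): returned '4EAH', offset=16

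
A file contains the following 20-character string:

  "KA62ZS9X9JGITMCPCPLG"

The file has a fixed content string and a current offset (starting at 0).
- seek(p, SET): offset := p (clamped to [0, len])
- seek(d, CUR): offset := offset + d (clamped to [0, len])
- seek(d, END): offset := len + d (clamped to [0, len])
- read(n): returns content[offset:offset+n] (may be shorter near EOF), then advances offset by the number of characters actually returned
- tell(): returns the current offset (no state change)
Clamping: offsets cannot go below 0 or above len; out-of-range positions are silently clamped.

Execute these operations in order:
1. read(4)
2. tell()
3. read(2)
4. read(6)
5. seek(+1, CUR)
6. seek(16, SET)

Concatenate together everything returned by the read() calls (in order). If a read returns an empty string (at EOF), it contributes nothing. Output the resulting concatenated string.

After 1 (read(4)): returned 'KA62', offset=4
After 2 (tell()): offset=4
After 3 (read(2)): returned 'ZS', offset=6
After 4 (read(6)): returned '9X9JGI', offset=12
After 5 (seek(+1, CUR)): offset=13
After 6 (seek(16, SET)): offset=16

Answer: KA62ZS9X9JGI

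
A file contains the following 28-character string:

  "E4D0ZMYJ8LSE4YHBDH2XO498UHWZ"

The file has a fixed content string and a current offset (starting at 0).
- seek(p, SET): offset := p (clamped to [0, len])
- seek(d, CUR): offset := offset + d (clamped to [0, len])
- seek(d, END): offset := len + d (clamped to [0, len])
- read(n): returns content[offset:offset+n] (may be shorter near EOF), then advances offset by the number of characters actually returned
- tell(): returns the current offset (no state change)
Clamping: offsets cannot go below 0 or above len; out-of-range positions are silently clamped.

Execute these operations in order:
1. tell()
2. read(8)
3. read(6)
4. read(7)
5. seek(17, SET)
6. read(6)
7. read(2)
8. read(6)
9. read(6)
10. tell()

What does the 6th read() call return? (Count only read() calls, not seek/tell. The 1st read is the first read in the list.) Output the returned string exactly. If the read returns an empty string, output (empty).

After 1 (tell()): offset=0
After 2 (read(8)): returned 'E4D0ZMYJ', offset=8
After 3 (read(6)): returned '8LSE4Y', offset=14
After 4 (read(7)): returned 'HBDH2XO', offset=21
After 5 (seek(17, SET)): offset=17
After 6 (read(6)): returned 'H2XO49', offset=23
After 7 (read(2)): returned '8U', offset=25
After 8 (read(6)): returned 'HWZ', offset=28
After 9 (read(6)): returned '', offset=28
After 10 (tell()): offset=28

Answer: HWZ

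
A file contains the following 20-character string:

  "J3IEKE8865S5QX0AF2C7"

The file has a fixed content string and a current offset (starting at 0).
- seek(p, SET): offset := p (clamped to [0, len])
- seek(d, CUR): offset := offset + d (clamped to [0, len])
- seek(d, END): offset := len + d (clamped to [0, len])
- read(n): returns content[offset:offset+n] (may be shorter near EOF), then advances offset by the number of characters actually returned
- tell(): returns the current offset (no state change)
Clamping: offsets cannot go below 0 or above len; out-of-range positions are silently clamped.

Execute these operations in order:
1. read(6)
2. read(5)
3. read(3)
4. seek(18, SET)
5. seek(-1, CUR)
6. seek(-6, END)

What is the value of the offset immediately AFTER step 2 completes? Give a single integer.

Answer: 11

Derivation:
After 1 (read(6)): returned 'J3IEKE', offset=6
After 2 (read(5)): returned '8865S', offset=11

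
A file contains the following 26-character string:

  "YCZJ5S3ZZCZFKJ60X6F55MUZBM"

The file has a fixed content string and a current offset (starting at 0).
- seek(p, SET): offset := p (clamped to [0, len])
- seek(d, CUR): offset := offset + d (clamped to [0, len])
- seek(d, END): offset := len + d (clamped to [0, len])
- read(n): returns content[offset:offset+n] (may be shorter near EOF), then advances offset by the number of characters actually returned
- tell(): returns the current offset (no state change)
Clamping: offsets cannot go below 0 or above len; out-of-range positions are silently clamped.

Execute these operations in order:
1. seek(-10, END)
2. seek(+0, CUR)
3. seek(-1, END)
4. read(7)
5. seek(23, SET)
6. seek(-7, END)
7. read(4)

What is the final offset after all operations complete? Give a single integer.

After 1 (seek(-10, END)): offset=16
After 2 (seek(+0, CUR)): offset=16
After 3 (seek(-1, END)): offset=25
After 4 (read(7)): returned 'M', offset=26
After 5 (seek(23, SET)): offset=23
After 6 (seek(-7, END)): offset=19
After 7 (read(4)): returned '55MU', offset=23

Answer: 23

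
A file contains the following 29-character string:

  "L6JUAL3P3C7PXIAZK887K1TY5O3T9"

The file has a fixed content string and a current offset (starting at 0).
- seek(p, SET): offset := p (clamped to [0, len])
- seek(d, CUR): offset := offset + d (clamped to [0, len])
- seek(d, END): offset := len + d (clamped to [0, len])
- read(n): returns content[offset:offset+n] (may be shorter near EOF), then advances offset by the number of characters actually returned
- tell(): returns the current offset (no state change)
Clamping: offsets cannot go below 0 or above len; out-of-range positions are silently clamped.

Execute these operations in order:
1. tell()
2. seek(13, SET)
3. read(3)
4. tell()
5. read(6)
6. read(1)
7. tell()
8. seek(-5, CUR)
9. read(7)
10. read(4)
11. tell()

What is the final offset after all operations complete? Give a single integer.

Answer: 29

Derivation:
After 1 (tell()): offset=0
After 2 (seek(13, SET)): offset=13
After 3 (read(3)): returned 'IAZ', offset=16
After 4 (tell()): offset=16
After 5 (read(6)): returned 'K887K1', offset=22
After 6 (read(1)): returned 'T', offset=23
After 7 (tell()): offset=23
After 8 (seek(-5, CUR)): offset=18
After 9 (read(7)): returned '87K1TY5', offset=25
After 10 (read(4)): returned 'O3T9', offset=29
After 11 (tell()): offset=29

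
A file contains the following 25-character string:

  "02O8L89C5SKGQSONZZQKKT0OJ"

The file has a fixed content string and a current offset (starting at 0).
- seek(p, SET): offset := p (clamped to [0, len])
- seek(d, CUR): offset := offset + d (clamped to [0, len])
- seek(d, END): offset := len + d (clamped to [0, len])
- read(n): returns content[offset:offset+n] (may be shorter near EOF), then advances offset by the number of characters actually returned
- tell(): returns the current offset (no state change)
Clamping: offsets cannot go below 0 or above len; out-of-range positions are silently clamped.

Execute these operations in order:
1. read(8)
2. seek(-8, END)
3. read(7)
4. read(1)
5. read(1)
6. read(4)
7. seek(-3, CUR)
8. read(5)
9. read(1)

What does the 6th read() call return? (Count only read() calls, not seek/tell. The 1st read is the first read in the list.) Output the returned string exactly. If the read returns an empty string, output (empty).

After 1 (read(8)): returned '02O8L89C', offset=8
After 2 (seek(-8, END)): offset=17
After 3 (read(7)): returned 'ZQKKT0O', offset=24
After 4 (read(1)): returned 'J', offset=25
After 5 (read(1)): returned '', offset=25
After 6 (read(4)): returned '', offset=25
After 7 (seek(-3, CUR)): offset=22
After 8 (read(5)): returned '0OJ', offset=25
After 9 (read(1)): returned '', offset=25

Answer: 0OJ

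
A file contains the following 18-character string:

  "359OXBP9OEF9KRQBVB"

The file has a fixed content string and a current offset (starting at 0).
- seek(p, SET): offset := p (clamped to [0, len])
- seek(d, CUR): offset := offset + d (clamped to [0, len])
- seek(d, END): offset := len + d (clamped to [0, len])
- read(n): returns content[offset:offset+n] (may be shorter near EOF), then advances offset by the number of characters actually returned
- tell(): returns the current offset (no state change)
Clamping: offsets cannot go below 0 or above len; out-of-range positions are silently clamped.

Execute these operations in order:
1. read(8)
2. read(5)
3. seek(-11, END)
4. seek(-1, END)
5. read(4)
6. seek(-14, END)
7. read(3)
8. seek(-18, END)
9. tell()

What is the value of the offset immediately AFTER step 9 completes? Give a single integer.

Answer: 0

Derivation:
After 1 (read(8)): returned '359OXBP9', offset=8
After 2 (read(5)): returned 'OEF9K', offset=13
After 3 (seek(-11, END)): offset=7
After 4 (seek(-1, END)): offset=17
After 5 (read(4)): returned 'B', offset=18
After 6 (seek(-14, END)): offset=4
After 7 (read(3)): returned 'XBP', offset=7
After 8 (seek(-18, END)): offset=0
After 9 (tell()): offset=0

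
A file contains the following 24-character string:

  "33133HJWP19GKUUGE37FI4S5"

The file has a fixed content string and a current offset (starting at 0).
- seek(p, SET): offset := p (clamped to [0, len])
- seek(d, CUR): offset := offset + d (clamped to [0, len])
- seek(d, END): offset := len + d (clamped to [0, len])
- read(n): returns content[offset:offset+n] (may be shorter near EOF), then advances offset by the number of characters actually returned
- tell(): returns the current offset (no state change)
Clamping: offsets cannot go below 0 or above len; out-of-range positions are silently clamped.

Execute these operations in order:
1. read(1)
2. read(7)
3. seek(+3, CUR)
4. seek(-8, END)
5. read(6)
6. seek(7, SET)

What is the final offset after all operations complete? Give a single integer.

After 1 (read(1)): returned '3', offset=1
After 2 (read(7)): returned '3133HJW', offset=8
After 3 (seek(+3, CUR)): offset=11
After 4 (seek(-8, END)): offset=16
After 5 (read(6)): returned 'E37FI4', offset=22
After 6 (seek(7, SET)): offset=7

Answer: 7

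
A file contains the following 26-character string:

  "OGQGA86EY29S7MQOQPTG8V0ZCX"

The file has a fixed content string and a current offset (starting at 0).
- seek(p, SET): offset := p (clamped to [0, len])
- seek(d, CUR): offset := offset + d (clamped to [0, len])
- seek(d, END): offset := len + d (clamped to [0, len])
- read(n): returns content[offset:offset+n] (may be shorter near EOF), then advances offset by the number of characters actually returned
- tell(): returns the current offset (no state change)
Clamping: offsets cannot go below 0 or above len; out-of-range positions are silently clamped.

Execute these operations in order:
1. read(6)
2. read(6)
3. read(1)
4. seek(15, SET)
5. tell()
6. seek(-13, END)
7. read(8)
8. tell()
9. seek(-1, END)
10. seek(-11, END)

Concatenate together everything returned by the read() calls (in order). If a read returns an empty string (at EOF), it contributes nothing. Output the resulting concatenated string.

Answer: OGQGA86EY29S7MQOQPTG8

Derivation:
After 1 (read(6)): returned 'OGQGA8', offset=6
After 2 (read(6)): returned '6EY29S', offset=12
After 3 (read(1)): returned '7', offset=13
After 4 (seek(15, SET)): offset=15
After 5 (tell()): offset=15
After 6 (seek(-13, END)): offset=13
After 7 (read(8)): returned 'MQOQPTG8', offset=21
After 8 (tell()): offset=21
After 9 (seek(-1, END)): offset=25
After 10 (seek(-11, END)): offset=15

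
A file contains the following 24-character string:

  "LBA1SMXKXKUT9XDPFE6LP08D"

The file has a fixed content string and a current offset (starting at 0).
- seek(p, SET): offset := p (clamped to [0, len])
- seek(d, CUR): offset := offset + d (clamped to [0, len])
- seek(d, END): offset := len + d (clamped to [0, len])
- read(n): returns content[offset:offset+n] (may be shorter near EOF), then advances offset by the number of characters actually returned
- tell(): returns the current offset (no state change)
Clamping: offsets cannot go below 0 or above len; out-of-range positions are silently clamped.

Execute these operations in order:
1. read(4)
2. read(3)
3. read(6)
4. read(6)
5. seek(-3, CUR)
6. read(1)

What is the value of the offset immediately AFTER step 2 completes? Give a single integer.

Answer: 7

Derivation:
After 1 (read(4)): returned 'LBA1', offset=4
After 2 (read(3)): returned 'SMX', offset=7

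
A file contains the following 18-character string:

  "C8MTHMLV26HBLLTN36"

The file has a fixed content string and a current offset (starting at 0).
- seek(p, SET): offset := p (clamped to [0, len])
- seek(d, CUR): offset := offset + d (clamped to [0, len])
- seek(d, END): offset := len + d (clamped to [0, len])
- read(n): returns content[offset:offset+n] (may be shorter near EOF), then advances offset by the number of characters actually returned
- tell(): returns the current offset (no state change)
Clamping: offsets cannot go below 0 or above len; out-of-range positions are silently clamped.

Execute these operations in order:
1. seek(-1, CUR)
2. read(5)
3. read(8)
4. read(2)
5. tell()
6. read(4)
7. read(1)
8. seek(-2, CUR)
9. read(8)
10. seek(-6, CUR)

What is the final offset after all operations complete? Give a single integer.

Answer: 12

Derivation:
After 1 (seek(-1, CUR)): offset=0
After 2 (read(5)): returned 'C8MTH', offset=5
After 3 (read(8)): returned 'MLV26HBL', offset=13
After 4 (read(2)): returned 'LT', offset=15
After 5 (tell()): offset=15
After 6 (read(4)): returned 'N36', offset=18
After 7 (read(1)): returned '', offset=18
After 8 (seek(-2, CUR)): offset=16
After 9 (read(8)): returned '36', offset=18
After 10 (seek(-6, CUR)): offset=12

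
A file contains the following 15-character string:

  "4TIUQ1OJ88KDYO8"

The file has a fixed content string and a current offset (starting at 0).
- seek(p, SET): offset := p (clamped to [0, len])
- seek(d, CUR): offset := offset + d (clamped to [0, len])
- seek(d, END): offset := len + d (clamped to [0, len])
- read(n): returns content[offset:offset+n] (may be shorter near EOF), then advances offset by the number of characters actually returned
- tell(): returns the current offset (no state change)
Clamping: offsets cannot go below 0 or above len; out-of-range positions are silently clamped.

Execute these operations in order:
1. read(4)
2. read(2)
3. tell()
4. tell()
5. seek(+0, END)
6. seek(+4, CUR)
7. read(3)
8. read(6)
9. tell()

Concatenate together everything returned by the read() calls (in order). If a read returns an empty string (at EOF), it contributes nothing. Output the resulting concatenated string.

Answer: 4TIUQ1

Derivation:
After 1 (read(4)): returned '4TIU', offset=4
After 2 (read(2)): returned 'Q1', offset=6
After 3 (tell()): offset=6
After 4 (tell()): offset=6
After 5 (seek(+0, END)): offset=15
After 6 (seek(+4, CUR)): offset=15
After 7 (read(3)): returned '', offset=15
After 8 (read(6)): returned '', offset=15
After 9 (tell()): offset=15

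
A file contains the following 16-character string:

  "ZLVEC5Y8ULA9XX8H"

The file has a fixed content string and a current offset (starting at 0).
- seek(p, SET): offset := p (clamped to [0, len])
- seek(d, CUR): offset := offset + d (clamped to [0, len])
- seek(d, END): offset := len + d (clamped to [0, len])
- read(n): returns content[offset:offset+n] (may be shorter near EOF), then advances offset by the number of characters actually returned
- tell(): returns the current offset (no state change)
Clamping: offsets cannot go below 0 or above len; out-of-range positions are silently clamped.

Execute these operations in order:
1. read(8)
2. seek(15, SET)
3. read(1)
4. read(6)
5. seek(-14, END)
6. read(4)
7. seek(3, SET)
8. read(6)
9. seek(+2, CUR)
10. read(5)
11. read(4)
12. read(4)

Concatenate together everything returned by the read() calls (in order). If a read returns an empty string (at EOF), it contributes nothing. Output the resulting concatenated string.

Answer: ZLVEC5Y8HVEC5EC5Y8U9XX8H

Derivation:
After 1 (read(8)): returned 'ZLVEC5Y8', offset=8
After 2 (seek(15, SET)): offset=15
After 3 (read(1)): returned 'H', offset=16
After 4 (read(6)): returned '', offset=16
After 5 (seek(-14, END)): offset=2
After 6 (read(4)): returned 'VEC5', offset=6
After 7 (seek(3, SET)): offset=3
After 8 (read(6)): returned 'EC5Y8U', offset=9
After 9 (seek(+2, CUR)): offset=11
After 10 (read(5)): returned '9XX8H', offset=16
After 11 (read(4)): returned '', offset=16
After 12 (read(4)): returned '', offset=16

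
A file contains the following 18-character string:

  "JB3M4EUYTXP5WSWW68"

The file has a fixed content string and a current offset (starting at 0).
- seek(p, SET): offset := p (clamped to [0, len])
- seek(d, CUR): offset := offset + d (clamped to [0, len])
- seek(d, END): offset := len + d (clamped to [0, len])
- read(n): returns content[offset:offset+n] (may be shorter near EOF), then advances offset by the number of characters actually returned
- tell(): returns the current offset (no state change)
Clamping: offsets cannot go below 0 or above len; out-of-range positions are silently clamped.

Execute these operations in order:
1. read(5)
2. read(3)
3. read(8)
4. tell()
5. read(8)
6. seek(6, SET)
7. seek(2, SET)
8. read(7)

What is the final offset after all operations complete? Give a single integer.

Answer: 9

Derivation:
After 1 (read(5)): returned 'JB3M4', offset=5
After 2 (read(3)): returned 'EUY', offset=8
After 3 (read(8)): returned 'TXP5WSWW', offset=16
After 4 (tell()): offset=16
After 5 (read(8)): returned '68', offset=18
After 6 (seek(6, SET)): offset=6
After 7 (seek(2, SET)): offset=2
After 8 (read(7)): returned '3M4EUYT', offset=9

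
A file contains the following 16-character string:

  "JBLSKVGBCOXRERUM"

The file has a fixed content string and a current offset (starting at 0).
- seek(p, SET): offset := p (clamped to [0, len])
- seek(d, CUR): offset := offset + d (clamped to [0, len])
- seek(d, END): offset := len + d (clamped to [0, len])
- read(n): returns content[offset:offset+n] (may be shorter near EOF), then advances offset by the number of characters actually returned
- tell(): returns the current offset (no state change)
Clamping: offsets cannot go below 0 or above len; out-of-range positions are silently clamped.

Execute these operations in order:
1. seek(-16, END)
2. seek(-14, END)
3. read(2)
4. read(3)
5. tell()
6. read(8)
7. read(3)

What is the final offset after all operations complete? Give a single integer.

Answer: 16

Derivation:
After 1 (seek(-16, END)): offset=0
After 2 (seek(-14, END)): offset=2
After 3 (read(2)): returned 'LS', offset=4
After 4 (read(3)): returned 'KVG', offset=7
After 5 (tell()): offset=7
After 6 (read(8)): returned 'BCOXRERU', offset=15
After 7 (read(3)): returned 'M', offset=16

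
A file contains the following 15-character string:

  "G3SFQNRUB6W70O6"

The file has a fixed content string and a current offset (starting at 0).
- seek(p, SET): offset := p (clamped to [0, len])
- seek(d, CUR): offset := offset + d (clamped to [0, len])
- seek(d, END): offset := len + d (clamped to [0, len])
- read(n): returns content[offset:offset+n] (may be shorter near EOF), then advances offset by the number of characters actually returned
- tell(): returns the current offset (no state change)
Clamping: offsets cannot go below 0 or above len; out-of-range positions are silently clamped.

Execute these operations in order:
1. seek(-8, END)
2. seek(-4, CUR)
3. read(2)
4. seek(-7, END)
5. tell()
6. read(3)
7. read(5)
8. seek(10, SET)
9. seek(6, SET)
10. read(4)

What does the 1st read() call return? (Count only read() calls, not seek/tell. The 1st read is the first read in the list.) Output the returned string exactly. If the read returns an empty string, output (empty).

After 1 (seek(-8, END)): offset=7
After 2 (seek(-4, CUR)): offset=3
After 3 (read(2)): returned 'FQ', offset=5
After 4 (seek(-7, END)): offset=8
After 5 (tell()): offset=8
After 6 (read(3)): returned 'B6W', offset=11
After 7 (read(5)): returned '70O6', offset=15
After 8 (seek(10, SET)): offset=10
After 9 (seek(6, SET)): offset=6
After 10 (read(4)): returned 'RUB6', offset=10

Answer: FQ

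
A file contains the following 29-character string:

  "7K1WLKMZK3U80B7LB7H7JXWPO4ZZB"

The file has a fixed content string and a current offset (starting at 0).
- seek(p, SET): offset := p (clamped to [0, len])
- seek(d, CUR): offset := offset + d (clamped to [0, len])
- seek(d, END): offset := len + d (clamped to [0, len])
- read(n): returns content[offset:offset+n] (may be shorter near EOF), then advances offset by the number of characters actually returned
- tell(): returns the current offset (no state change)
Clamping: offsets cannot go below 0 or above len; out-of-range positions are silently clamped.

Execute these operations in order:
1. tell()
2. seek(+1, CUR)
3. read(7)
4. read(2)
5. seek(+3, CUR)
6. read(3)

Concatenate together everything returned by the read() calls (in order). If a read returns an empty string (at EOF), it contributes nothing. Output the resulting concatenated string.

After 1 (tell()): offset=0
After 2 (seek(+1, CUR)): offset=1
After 3 (read(7)): returned 'K1WLKMZ', offset=8
After 4 (read(2)): returned 'K3', offset=10
After 5 (seek(+3, CUR)): offset=13
After 6 (read(3)): returned 'B7L', offset=16

Answer: K1WLKMZK3B7L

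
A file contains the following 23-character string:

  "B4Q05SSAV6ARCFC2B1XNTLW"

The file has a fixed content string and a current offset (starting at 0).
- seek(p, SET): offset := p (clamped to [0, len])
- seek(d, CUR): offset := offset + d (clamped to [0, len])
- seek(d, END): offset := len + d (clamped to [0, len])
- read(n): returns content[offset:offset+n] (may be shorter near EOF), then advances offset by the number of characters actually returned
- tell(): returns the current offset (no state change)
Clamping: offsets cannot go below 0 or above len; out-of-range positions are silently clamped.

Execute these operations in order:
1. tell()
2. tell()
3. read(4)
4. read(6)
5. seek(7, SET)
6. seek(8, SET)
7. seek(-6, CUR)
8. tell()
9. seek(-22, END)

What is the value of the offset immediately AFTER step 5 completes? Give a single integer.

Answer: 7

Derivation:
After 1 (tell()): offset=0
After 2 (tell()): offset=0
After 3 (read(4)): returned 'B4Q0', offset=4
After 4 (read(6)): returned '5SSAV6', offset=10
After 5 (seek(7, SET)): offset=7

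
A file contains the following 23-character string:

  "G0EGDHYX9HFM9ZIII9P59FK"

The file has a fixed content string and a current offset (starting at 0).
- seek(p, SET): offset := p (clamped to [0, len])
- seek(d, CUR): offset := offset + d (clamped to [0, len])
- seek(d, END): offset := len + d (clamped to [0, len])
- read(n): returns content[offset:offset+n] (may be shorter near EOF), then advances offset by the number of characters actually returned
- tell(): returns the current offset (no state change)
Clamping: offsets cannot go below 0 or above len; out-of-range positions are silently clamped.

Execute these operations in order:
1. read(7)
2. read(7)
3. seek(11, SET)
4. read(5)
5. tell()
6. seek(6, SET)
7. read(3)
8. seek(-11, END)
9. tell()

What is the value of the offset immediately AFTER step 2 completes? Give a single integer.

Answer: 14

Derivation:
After 1 (read(7)): returned 'G0EGDHY', offset=7
After 2 (read(7)): returned 'X9HFM9Z', offset=14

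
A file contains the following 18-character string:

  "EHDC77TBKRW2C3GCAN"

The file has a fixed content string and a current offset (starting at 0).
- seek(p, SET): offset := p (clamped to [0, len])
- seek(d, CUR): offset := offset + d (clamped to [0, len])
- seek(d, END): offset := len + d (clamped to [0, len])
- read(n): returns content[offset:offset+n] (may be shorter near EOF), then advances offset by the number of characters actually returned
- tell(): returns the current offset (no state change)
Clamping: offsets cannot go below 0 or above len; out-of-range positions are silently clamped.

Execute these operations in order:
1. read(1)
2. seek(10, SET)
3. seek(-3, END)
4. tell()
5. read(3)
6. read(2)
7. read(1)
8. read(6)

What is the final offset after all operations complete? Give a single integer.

Answer: 18

Derivation:
After 1 (read(1)): returned 'E', offset=1
After 2 (seek(10, SET)): offset=10
After 3 (seek(-3, END)): offset=15
After 4 (tell()): offset=15
After 5 (read(3)): returned 'CAN', offset=18
After 6 (read(2)): returned '', offset=18
After 7 (read(1)): returned '', offset=18
After 8 (read(6)): returned '', offset=18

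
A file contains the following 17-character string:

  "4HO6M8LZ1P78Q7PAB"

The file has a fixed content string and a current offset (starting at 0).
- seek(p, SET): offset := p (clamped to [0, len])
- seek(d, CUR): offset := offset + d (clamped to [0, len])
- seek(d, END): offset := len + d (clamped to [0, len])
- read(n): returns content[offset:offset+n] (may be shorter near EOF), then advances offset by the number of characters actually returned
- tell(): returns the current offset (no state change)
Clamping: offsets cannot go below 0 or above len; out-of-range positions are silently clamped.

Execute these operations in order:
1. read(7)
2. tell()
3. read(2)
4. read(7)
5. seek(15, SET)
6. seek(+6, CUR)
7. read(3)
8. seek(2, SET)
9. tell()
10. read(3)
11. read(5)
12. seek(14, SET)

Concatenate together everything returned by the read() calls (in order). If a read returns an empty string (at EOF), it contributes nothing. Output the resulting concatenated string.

After 1 (read(7)): returned '4HO6M8L', offset=7
After 2 (tell()): offset=7
After 3 (read(2)): returned 'Z1', offset=9
After 4 (read(7)): returned 'P78Q7PA', offset=16
After 5 (seek(15, SET)): offset=15
After 6 (seek(+6, CUR)): offset=17
After 7 (read(3)): returned '', offset=17
After 8 (seek(2, SET)): offset=2
After 9 (tell()): offset=2
After 10 (read(3)): returned 'O6M', offset=5
After 11 (read(5)): returned '8LZ1P', offset=10
After 12 (seek(14, SET)): offset=14

Answer: 4HO6M8LZ1P78Q7PAO6M8LZ1P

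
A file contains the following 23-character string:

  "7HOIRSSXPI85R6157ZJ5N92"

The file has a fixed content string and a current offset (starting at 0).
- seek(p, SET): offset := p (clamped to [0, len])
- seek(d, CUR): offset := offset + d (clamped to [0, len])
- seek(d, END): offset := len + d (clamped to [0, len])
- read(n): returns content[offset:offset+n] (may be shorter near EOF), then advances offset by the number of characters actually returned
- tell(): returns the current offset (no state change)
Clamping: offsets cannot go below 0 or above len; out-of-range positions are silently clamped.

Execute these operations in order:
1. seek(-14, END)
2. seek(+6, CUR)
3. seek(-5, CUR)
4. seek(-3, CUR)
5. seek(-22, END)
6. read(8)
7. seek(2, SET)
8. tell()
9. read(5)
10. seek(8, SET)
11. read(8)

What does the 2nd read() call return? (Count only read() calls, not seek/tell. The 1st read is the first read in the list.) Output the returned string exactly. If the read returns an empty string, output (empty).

Answer: OIRSS

Derivation:
After 1 (seek(-14, END)): offset=9
After 2 (seek(+6, CUR)): offset=15
After 3 (seek(-5, CUR)): offset=10
After 4 (seek(-3, CUR)): offset=7
After 5 (seek(-22, END)): offset=1
After 6 (read(8)): returned 'HOIRSSXP', offset=9
After 7 (seek(2, SET)): offset=2
After 8 (tell()): offset=2
After 9 (read(5)): returned 'OIRSS', offset=7
After 10 (seek(8, SET)): offset=8
After 11 (read(8)): returned 'PI85R615', offset=16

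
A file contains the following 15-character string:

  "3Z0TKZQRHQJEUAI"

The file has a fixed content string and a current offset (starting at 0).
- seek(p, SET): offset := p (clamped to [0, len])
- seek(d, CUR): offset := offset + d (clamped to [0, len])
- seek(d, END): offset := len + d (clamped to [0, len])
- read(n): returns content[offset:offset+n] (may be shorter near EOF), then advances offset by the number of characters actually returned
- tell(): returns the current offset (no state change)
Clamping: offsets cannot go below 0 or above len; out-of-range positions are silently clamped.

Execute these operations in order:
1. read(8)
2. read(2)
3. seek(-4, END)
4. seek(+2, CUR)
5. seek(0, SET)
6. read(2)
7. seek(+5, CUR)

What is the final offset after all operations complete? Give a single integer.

Answer: 7

Derivation:
After 1 (read(8)): returned '3Z0TKZQR', offset=8
After 2 (read(2)): returned 'HQ', offset=10
After 3 (seek(-4, END)): offset=11
After 4 (seek(+2, CUR)): offset=13
After 5 (seek(0, SET)): offset=0
After 6 (read(2)): returned '3Z', offset=2
After 7 (seek(+5, CUR)): offset=7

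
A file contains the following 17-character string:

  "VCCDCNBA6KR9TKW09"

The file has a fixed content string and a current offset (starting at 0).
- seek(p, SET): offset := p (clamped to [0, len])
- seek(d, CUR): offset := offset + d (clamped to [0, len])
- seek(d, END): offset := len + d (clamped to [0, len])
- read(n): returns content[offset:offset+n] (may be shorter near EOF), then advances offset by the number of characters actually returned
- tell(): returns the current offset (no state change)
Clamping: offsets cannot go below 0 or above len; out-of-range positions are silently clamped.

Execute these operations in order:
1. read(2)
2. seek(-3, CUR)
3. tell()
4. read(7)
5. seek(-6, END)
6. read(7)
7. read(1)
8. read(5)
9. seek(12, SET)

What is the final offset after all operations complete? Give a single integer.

After 1 (read(2)): returned 'VC', offset=2
After 2 (seek(-3, CUR)): offset=0
After 3 (tell()): offset=0
After 4 (read(7)): returned 'VCCDCNB', offset=7
After 5 (seek(-6, END)): offset=11
After 6 (read(7)): returned '9TKW09', offset=17
After 7 (read(1)): returned '', offset=17
After 8 (read(5)): returned '', offset=17
After 9 (seek(12, SET)): offset=12

Answer: 12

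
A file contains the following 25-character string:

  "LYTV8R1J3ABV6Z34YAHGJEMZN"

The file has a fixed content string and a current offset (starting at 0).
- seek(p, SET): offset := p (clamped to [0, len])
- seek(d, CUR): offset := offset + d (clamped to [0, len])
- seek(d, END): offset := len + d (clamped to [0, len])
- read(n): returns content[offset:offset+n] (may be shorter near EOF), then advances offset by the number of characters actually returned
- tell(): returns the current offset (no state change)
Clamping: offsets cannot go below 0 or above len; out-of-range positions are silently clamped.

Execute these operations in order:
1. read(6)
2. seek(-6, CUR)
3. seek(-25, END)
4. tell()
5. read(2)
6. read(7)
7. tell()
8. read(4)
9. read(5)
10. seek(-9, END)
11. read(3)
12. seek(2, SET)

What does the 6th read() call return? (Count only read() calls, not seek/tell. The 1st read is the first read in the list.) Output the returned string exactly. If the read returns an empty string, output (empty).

Answer: YAH

Derivation:
After 1 (read(6)): returned 'LYTV8R', offset=6
After 2 (seek(-6, CUR)): offset=0
After 3 (seek(-25, END)): offset=0
After 4 (tell()): offset=0
After 5 (read(2)): returned 'LY', offset=2
After 6 (read(7)): returned 'TV8R1J3', offset=9
After 7 (tell()): offset=9
After 8 (read(4)): returned 'ABV6', offset=13
After 9 (read(5)): returned 'Z34YA', offset=18
After 10 (seek(-9, END)): offset=16
After 11 (read(3)): returned 'YAH', offset=19
After 12 (seek(2, SET)): offset=2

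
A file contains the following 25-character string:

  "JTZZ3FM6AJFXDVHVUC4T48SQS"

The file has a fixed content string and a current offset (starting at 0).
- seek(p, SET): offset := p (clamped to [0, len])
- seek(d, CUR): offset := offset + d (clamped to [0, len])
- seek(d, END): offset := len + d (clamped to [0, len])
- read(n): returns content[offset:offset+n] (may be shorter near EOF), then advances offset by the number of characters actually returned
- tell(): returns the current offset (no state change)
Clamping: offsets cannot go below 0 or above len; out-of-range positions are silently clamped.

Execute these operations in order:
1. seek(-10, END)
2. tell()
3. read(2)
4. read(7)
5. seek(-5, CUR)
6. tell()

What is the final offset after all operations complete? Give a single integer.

After 1 (seek(-10, END)): offset=15
After 2 (tell()): offset=15
After 3 (read(2)): returned 'VU', offset=17
After 4 (read(7)): returned 'C4T48SQ', offset=24
After 5 (seek(-5, CUR)): offset=19
After 6 (tell()): offset=19

Answer: 19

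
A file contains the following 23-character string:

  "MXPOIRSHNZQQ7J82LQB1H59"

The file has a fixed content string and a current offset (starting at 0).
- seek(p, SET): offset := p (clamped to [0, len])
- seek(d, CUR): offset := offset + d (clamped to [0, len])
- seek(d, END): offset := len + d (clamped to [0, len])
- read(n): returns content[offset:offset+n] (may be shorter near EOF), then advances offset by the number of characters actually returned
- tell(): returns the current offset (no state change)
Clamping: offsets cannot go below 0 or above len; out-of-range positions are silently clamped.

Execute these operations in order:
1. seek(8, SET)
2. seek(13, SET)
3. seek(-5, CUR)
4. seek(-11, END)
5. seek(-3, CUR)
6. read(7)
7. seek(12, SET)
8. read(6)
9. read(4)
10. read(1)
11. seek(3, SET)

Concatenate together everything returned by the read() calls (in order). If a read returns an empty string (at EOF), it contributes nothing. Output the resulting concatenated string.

After 1 (seek(8, SET)): offset=8
After 2 (seek(13, SET)): offset=13
After 3 (seek(-5, CUR)): offset=8
After 4 (seek(-11, END)): offset=12
After 5 (seek(-3, CUR)): offset=9
After 6 (read(7)): returned 'ZQQ7J82', offset=16
After 7 (seek(12, SET)): offset=12
After 8 (read(6)): returned '7J82LQ', offset=18
After 9 (read(4)): returned 'B1H5', offset=22
After 10 (read(1)): returned '9', offset=23
After 11 (seek(3, SET)): offset=3

Answer: ZQQ7J827J82LQB1H59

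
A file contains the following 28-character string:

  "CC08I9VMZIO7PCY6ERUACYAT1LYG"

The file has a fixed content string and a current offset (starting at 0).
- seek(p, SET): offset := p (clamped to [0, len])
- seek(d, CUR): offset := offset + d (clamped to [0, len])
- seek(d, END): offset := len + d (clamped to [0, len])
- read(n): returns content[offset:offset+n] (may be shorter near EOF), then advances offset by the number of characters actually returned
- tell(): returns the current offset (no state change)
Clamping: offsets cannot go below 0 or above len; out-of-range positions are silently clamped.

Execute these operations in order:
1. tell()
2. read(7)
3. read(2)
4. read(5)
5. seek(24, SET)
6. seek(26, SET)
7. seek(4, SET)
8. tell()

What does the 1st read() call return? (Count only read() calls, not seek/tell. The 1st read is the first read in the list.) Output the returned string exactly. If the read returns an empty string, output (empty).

After 1 (tell()): offset=0
After 2 (read(7)): returned 'CC08I9V', offset=7
After 3 (read(2)): returned 'MZ', offset=9
After 4 (read(5)): returned 'IO7PC', offset=14
After 5 (seek(24, SET)): offset=24
After 6 (seek(26, SET)): offset=26
After 7 (seek(4, SET)): offset=4
After 8 (tell()): offset=4

Answer: CC08I9V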